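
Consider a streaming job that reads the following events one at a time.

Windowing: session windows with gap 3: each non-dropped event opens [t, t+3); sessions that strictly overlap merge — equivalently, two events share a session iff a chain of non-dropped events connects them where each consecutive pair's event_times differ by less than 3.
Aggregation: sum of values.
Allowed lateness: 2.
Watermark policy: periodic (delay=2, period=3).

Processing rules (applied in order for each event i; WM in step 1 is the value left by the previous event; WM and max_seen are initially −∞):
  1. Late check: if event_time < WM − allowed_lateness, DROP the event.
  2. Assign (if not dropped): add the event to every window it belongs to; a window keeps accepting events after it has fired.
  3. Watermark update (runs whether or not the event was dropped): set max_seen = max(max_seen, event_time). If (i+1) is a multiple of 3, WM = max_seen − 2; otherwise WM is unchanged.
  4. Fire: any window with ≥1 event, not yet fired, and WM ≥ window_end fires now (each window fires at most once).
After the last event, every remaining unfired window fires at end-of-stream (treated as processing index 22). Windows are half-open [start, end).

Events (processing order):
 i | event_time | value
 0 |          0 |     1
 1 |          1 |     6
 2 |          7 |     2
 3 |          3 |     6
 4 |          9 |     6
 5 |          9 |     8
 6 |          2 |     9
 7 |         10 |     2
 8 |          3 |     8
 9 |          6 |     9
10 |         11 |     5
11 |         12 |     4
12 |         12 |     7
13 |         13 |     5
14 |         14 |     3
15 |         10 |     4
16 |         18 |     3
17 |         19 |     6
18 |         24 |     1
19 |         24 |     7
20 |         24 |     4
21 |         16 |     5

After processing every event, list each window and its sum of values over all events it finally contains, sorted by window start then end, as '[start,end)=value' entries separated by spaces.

i=0 t=0 v=1: → [0,3); WM=−∞
i=1 t=1 v=6: → [0,4); WM=−∞
i=2 t=7 v=2: → [7,10); WM=5
i=3 t=3 v=6: → [0,6); WM=5
i=4 t=9 v=6: → [7,12); WM=5
i=5 t=9 v=8: → [7,12); WM=7
i=6 t=2 v=9: DROP (t<7-2); WM=7
i=7 t=10 v=2: → [7,13); WM=7
i=8 t=3 v=8: DROP (t<7-2); WM=8
i=9 t=6 v=9: → [6,13); WM=8
i=10 t=11 v=5: → [6,14); WM=8
i=11 t=12 v=4: → [6,15); WM=10
i=12 t=12 v=7: → [6,15); WM=10
i=13 t=13 v=5: → [6,16); WM=10
i=14 t=14 v=3: → [6,17); WM=12
i=15 t=10 v=4: → [6,17); WM=12
i=16 t=18 v=3: → [18,21); WM=12
i=17 t=19 v=6: → [18,22); WM=17
i=18 t=24 v=1: → [24,27); WM=17
i=19 t=24 v=7: → [24,27); WM=17
i=20 t=24 v=4: → [24,27); WM=22
i=21 t=16 v=5: DROP (t<22-2); WM=22

[0,6)=13 [6,17)=55 [18,22)=9 [24,27)=12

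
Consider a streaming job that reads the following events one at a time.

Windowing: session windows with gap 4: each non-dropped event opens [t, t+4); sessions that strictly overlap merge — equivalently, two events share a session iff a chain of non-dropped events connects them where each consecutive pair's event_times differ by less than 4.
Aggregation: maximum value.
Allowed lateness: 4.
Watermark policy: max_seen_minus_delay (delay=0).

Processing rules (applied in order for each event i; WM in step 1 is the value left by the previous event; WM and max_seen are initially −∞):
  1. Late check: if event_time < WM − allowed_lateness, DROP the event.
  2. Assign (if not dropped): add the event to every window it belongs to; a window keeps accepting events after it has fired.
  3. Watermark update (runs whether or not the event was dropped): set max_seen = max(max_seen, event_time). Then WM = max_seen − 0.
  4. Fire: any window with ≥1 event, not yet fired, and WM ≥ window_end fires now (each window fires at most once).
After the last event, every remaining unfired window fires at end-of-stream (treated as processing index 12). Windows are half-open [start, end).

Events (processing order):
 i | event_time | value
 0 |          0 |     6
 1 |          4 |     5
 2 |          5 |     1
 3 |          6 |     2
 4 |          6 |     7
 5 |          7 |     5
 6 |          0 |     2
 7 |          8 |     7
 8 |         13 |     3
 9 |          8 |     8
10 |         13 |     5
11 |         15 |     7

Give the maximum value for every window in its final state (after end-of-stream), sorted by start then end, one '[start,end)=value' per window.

i=0 t=0 v=6: → [0,4); WM=0
i=1 t=4 v=5: → [4,8); WM=4
i=2 t=5 v=1: → [4,9); WM=5
i=3 t=6 v=2: → [4,10); WM=6
i=4 t=6 v=7: → [4,10); WM=6
i=5 t=7 v=5: → [4,11); WM=7
i=6 t=0 v=2: DROP (t<7-4); WM=7
i=7 t=8 v=7: → [4,12); WM=8
i=8 t=13 v=3: → [13,17); WM=13
i=9 t=8 v=8: DROP (t<13-4); WM=13
i=10 t=13 v=5: → [13,17); WM=13
i=11 t=15 v=7: → [13,19); WM=15

[0,4)=6 [4,12)=7 [13,19)=7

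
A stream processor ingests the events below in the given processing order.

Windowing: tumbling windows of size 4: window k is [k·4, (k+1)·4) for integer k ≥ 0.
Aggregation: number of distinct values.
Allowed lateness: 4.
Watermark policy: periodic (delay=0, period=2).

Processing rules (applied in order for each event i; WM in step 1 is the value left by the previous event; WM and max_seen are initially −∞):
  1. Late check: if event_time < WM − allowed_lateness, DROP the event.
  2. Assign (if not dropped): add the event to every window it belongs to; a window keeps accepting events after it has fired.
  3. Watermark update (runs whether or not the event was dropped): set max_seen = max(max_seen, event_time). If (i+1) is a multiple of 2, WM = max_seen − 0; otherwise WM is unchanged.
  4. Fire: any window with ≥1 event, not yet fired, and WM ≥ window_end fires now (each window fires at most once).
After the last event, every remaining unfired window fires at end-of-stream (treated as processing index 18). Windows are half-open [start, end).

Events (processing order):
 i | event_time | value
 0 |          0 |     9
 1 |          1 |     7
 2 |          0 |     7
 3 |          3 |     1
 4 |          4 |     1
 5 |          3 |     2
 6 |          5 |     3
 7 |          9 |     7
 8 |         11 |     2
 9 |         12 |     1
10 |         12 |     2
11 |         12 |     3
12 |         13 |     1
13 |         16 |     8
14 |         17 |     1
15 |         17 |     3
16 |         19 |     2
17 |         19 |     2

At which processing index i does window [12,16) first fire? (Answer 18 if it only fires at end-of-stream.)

13

i=0 t=0 v=9: → [0,4); WM=−∞
i=1 t=1 v=7: → [0,4); WM=1
i=2 t=0 v=7: → [0,4); WM=1
i=3 t=3 v=1: → [0,4); WM=3
i=4 t=4 v=1: → [4,8); WM=3
i=5 t=3 v=2: → [0,4); WM=4; [0,4) fires=4
i=6 t=5 v=3: → [4,8); WM=4
i=7 t=9 v=7: → [8,12); WM=9; [4,8) fires=2
i=8 t=11 v=2: → [8,12); WM=9
i=9 t=12 v=1: → [12,16); WM=12; [8,12) fires=2
i=10 t=12 v=2: → [12,16); WM=12
i=11 t=12 v=3: → [12,16); WM=12
i=12 t=13 v=1: → [12,16); WM=12
i=13 t=16 v=8: → [16,20); WM=16; [12,16) fires=3
i=14 t=17 v=1: → [16,20); WM=16
i=15 t=17 v=3: → [16,20); WM=17
i=16 t=19 v=2: → [16,20); WM=17
i=17 t=19 v=2: → [16,20); WM=19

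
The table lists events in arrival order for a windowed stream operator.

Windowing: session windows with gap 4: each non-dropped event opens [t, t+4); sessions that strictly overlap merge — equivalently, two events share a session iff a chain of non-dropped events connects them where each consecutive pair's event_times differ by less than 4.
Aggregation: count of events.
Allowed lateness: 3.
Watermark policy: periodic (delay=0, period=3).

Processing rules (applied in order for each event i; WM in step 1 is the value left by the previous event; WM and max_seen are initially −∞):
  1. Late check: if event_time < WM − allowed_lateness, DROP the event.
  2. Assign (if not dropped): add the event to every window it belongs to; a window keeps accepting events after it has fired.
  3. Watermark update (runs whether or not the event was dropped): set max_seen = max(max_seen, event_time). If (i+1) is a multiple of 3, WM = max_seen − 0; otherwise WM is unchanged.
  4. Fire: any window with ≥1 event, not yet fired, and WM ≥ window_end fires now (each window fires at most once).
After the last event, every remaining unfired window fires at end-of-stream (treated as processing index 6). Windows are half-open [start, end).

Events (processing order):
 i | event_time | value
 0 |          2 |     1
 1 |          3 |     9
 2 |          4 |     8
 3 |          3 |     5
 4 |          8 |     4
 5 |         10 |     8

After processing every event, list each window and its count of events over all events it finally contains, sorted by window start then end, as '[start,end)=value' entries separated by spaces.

[2,8)=4 [8,14)=2

i=0 t=2 v=1: → [2,6); WM=−∞
i=1 t=3 v=9: → [2,7); WM=−∞
i=2 t=4 v=8: → [2,8); WM=4
i=3 t=3 v=5: → [2,8); WM=4
i=4 t=8 v=4: → [8,12); WM=4
i=5 t=10 v=8: → [8,14); WM=10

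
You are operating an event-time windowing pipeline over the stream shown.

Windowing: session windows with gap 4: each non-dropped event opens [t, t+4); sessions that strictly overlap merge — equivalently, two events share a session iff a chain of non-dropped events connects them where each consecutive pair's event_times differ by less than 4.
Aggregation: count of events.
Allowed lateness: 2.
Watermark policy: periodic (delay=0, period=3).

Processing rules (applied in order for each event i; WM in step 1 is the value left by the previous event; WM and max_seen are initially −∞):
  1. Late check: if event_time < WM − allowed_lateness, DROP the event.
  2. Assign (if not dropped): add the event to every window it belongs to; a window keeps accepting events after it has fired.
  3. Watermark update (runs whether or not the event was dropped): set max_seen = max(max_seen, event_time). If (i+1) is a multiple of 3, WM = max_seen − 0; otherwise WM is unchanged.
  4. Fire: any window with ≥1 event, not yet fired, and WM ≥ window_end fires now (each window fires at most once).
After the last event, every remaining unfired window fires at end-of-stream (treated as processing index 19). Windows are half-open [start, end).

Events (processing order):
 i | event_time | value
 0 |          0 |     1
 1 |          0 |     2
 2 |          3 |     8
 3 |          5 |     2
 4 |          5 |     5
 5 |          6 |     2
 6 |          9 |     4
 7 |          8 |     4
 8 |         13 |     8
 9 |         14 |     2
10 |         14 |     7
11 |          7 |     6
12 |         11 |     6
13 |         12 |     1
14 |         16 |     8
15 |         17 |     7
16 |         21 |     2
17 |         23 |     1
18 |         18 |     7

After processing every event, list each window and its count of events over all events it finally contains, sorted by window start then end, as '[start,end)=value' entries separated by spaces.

i=0 t=0 v=1: → [0,4); WM=−∞
i=1 t=0 v=2: → [0,4); WM=−∞
i=2 t=3 v=8: → [0,7); WM=3
i=3 t=5 v=2: → [0,9); WM=3
i=4 t=5 v=5: → [0,9); WM=3
i=5 t=6 v=2: → [0,10); WM=6
i=6 t=9 v=4: → [0,13); WM=6
i=7 t=8 v=4: → [0,13); WM=6
i=8 t=13 v=8: → [13,17); WM=13
i=9 t=14 v=2: → [13,18); WM=13
i=10 t=14 v=7: → [13,18); WM=13
i=11 t=7 v=6: DROP (t<13-2); WM=14
i=12 t=11 v=6: DROP (t<14-2); WM=14
i=13 t=12 v=1: → [0,18); WM=14
i=14 t=16 v=8: → [0,20); WM=16
i=15 t=17 v=7: → [0,21); WM=16
i=16 t=21 v=2: → [21,25); WM=16
i=17 t=23 v=1: → [21,27); WM=23
i=18 t=18 v=7: DROP (t<23-2); WM=23

[0,21)=14 [21,27)=2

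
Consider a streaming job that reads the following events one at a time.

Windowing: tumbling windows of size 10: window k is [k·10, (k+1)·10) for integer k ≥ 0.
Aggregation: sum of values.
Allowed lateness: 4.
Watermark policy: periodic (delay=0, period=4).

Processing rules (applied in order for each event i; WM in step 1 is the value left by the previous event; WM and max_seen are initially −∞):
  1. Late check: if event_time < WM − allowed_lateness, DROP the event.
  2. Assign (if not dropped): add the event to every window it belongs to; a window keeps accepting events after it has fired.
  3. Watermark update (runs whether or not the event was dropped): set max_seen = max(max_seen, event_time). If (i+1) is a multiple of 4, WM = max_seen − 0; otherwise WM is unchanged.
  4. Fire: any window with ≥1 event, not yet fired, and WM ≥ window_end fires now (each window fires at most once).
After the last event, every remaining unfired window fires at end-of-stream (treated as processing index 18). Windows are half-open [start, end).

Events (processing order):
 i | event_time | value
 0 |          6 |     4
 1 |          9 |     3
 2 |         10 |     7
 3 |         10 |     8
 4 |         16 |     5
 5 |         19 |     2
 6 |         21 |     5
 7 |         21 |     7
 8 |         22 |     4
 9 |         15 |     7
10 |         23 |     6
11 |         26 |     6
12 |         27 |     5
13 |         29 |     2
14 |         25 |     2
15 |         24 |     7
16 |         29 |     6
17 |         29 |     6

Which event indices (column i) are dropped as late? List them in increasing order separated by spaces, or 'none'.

i=0 t=6 v=4: → [0,10); WM=−∞
i=1 t=9 v=3: → [0,10); WM=−∞
i=2 t=10 v=7: → [10,20); WM=−∞
i=3 t=10 v=8: → [10,20); WM=10; [0,10) fires=7
i=4 t=16 v=5: → [10,20); WM=10
i=5 t=19 v=2: → [10,20); WM=10
i=6 t=21 v=5: → [20,30); WM=10
i=7 t=21 v=7: → [20,30); WM=21; [10,20) fires=22
i=8 t=22 v=4: → [20,30); WM=21
i=9 t=15 v=7: DROP (t<21-4); WM=21
i=10 t=23 v=6: → [20,30); WM=21
i=11 t=26 v=6: → [20,30); WM=26
i=12 t=27 v=5: → [20,30); WM=26
i=13 t=29 v=2: → [20,30); WM=26
i=14 t=25 v=2: → [20,30); WM=26
i=15 t=24 v=7: → [20,30); WM=29
i=16 t=29 v=6: → [20,30); WM=29
i=17 t=29 v=6: → [20,30); WM=29

9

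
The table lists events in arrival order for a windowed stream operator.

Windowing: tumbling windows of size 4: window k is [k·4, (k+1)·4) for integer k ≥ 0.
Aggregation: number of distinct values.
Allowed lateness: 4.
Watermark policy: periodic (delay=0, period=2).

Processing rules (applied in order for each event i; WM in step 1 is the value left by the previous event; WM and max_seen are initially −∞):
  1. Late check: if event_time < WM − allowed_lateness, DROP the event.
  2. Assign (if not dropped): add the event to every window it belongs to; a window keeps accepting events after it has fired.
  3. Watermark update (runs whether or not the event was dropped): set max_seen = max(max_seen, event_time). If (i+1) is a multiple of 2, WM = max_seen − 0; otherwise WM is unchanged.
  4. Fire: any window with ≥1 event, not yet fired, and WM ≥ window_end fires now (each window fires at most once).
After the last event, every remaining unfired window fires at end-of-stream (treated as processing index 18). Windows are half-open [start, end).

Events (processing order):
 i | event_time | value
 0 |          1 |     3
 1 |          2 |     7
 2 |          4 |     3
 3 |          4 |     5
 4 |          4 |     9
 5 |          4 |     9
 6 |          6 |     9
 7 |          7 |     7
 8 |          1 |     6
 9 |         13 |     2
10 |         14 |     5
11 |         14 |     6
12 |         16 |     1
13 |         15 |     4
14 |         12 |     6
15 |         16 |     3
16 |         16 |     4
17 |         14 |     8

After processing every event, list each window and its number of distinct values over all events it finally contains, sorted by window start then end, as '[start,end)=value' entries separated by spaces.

[0,4)=2 [4,8)=4 [12,16)=5 [16,20)=3

i=0 t=1 v=3: → [0,4); WM=−∞
i=1 t=2 v=7: → [0,4); WM=2
i=2 t=4 v=3: → [4,8); WM=2
i=3 t=4 v=5: → [4,8); WM=4; [0,4) fires=2
i=4 t=4 v=9: → [4,8); WM=4
i=5 t=4 v=9: → [4,8); WM=4
i=6 t=6 v=9: → [4,8); WM=4
i=7 t=7 v=7: → [4,8); WM=7
i=8 t=1 v=6: DROP (t<7-4); WM=7
i=9 t=13 v=2: → [12,16); WM=13; [4,8) fires=4
i=10 t=14 v=5: → [12,16); WM=13
i=11 t=14 v=6: → [12,16); WM=14
i=12 t=16 v=1: → [16,20); WM=14
i=13 t=15 v=4: → [12,16); WM=16; [12,16) fires=4
i=14 t=12 v=6: → [12,16); WM=16
i=15 t=16 v=3: → [16,20); WM=16
i=16 t=16 v=4: → [16,20); WM=16
i=17 t=14 v=8: → [12,16); WM=16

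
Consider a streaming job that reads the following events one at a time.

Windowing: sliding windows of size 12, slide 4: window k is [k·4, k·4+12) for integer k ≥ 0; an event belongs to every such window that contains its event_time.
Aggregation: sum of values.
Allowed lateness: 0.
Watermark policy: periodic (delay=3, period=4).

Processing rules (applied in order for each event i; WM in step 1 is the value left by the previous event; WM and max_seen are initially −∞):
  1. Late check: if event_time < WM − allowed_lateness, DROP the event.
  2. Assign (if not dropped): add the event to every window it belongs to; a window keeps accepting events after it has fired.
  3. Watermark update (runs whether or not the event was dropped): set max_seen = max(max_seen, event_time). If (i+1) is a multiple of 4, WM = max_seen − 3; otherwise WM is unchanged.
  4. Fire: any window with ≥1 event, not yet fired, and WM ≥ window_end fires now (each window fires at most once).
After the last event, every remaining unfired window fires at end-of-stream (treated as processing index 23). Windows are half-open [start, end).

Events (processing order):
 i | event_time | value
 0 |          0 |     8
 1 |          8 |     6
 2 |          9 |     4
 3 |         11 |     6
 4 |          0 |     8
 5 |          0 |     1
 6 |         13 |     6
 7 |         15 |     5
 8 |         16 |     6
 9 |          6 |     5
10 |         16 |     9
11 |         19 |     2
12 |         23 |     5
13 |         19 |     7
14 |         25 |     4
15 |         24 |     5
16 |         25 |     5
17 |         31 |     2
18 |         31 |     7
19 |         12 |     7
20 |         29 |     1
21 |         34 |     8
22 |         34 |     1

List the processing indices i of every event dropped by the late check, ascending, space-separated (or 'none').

4 5 9 19

i=0 t=0 v=8: → [0,12); WM=−∞
i=1 t=8 v=6: → [8,20),[4,16),[0,12); WM=−∞
i=2 t=9 v=4: → [8,20),[4,16),[0,12); WM=−∞
i=3 t=11 v=6: → [8,20),[4,16),[0,12); WM=8
i=4 t=0 v=8: DROP (t<8-0); WM=8
i=5 t=0 v=1: DROP (t<8-0); WM=8
i=6 t=13 v=6: → [12,24),[8,20),[4,16); WM=8
i=7 t=15 v=5: → [12,24),[8,20),[4,16); WM=12; [0,12) fires=24
i=8 t=16 v=6: → [16,28),[12,24),[8,20); WM=12
i=9 t=6 v=5: DROP (t<12-0); WM=12
i=10 t=16 v=9: → [16,28),[12,24),[8,20); WM=12
i=11 t=19 v=2: → [16,28),[12,24),[8,20); WM=16; [4,16) fires=27
i=12 t=23 v=5: → [20,32),[16,28),[12,24); WM=16
i=13 t=19 v=7: → [16,28),[12,24),[8,20); WM=16
i=14 t=25 v=4: → [24,36),[20,32),[16,28); WM=16
i=15 t=24 v=5: → [24,36),[20,32),[16,28); WM=22; [8,20) fires=51
i=16 t=25 v=5: → [24,36),[20,32),[16,28); WM=22
i=17 t=31 v=2: → [28,40),[24,36),[20,32); WM=22
i=18 t=31 v=7: → [28,40),[24,36),[20,32); WM=22
i=19 t=12 v=7: DROP (t<22-0); WM=28; [12,24) fires=40 [16,28) fires=43
i=20 t=29 v=1: → [28,40),[24,36),[20,32); WM=28
i=21 t=34 v=8: → [32,44),[28,40),[24,36); WM=28
i=22 t=34 v=1: → [32,44),[28,40),[24,36); WM=28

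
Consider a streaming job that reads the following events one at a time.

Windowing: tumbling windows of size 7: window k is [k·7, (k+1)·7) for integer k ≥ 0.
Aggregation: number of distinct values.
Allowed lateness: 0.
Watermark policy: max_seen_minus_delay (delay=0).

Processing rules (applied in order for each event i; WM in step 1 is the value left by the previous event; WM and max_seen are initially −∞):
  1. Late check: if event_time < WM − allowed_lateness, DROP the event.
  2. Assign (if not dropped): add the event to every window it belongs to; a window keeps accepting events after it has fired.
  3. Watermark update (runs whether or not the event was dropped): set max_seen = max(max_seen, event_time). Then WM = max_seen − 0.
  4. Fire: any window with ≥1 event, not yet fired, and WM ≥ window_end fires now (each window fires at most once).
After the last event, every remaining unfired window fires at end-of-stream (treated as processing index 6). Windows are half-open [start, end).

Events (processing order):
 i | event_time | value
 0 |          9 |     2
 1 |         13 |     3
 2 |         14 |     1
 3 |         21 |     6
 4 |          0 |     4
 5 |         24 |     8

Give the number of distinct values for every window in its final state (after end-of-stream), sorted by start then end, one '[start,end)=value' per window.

i=0 t=9 v=2: → [7,14); WM=9
i=1 t=13 v=3: → [7,14); WM=13
i=2 t=14 v=1: → [14,21); WM=14; [7,14) fires=2
i=3 t=21 v=6: → [21,28); WM=21; [14,21) fires=1
i=4 t=0 v=4: DROP (t<21-0); WM=21
i=5 t=24 v=8: → [21,28); WM=24

[7,14)=2 [14,21)=1 [21,28)=2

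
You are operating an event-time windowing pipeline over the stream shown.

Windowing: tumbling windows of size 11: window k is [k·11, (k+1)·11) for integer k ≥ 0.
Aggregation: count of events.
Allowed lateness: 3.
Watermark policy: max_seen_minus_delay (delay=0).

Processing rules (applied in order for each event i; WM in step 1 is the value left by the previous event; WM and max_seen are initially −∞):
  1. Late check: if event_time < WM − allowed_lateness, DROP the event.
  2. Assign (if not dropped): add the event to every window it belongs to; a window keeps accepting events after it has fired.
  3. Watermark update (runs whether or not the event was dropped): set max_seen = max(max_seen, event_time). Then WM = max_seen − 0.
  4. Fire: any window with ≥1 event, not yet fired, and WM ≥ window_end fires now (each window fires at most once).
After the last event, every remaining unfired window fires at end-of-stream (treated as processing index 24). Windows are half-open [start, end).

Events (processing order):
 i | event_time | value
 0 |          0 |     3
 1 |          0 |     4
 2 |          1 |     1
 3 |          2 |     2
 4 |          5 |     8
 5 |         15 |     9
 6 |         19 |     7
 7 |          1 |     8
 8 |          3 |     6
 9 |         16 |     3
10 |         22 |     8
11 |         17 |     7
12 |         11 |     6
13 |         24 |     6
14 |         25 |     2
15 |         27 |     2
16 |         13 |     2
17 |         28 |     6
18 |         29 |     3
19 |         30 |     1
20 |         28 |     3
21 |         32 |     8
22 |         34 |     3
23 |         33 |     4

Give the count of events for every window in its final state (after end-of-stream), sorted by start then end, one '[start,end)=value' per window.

i=0 t=0 v=3: → [0,11); WM=0
i=1 t=0 v=4: → [0,11); WM=0
i=2 t=1 v=1: → [0,11); WM=1
i=3 t=2 v=2: → [0,11); WM=2
i=4 t=5 v=8: → [0,11); WM=5
i=5 t=15 v=9: → [11,22); WM=15; [0,11) fires=5
i=6 t=19 v=7: → [11,22); WM=19
i=7 t=1 v=8: DROP (t<19-3); WM=19
i=8 t=3 v=6: DROP (t<19-3); WM=19
i=9 t=16 v=3: → [11,22); WM=19
i=10 t=22 v=8: → [22,33); WM=22; [11,22) fires=3
i=11 t=17 v=7: DROP (t<22-3); WM=22
i=12 t=11 v=6: DROP (t<22-3); WM=22
i=13 t=24 v=6: → [22,33); WM=24
i=14 t=25 v=2: → [22,33); WM=25
i=15 t=27 v=2: → [22,33); WM=27
i=16 t=13 v=2: DROP (t<27-3); WM=27
i=17 t=28 v=6: → [22,33); WM=28
i=18 t=29 v=3: → [22,33); WM=29
i=19 t=30 v=1: → [22,33); WM=30
i=20 t=28 v=3: → [22,33); WM=30
i=21 t=32 v=8: → [22,33); WM=32
i=22 t=34 v=3: → [33,44); WM=34; [22,33) fires=9
i=23 t=33 v=4: → [33,44); WM=34

[0,11)=5 [11,22)=3 [22,33)=9 [33,44)=2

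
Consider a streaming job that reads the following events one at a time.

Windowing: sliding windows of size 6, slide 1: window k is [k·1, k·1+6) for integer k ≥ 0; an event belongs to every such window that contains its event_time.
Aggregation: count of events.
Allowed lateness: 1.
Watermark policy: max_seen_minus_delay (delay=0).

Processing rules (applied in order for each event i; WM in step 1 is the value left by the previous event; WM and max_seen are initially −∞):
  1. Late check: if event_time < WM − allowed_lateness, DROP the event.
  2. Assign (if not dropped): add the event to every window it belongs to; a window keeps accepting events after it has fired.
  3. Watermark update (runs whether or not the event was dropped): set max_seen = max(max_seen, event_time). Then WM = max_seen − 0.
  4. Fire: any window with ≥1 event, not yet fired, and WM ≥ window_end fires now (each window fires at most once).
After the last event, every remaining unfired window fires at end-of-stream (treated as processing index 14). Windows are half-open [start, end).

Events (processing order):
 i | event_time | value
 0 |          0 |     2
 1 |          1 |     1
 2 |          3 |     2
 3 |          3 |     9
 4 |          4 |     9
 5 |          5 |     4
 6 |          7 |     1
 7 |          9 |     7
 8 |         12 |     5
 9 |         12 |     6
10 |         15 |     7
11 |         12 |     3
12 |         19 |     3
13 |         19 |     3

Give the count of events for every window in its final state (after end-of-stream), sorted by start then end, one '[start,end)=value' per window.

[0,6)=6 [1,7)=5 [2,8)=5 [3,9)=5 [4,10)=4 [5,11)=3 [6,12)=2 [7,13)=4 [8,14)=3 [9,15)=3 [10,16)=3 [11,17)=3 [12,18)=3 [13,19)=1 [14,20)=3 [15,21)=3 [16,22)=2 [17,23)=2 [18,24)=2 [19,25)=2

i=0 t=0 v=2: → [0,6); WM=0
i=1 t=1 v=1: → [1,7),[0,6); WM=1
i=2 t=3 v=2: → [3,9),[2,8),[1,7),[0,6); WM=3
i=3 t=3 v=9: → [3,9),[2,8),[1,7),[0,6); WM=3
i=4 t=4 v=9: → [4,10),[3,9),[2,8),[1,7),[0,6); WM=4
i=5 t=5 v=4: → [5,11),[4,10),[3,9),[2,8),[1,7),[0,6); WM=5
i=6 t=7 v=1: → [7,13),[6,12),[5,11),[4,10),[3,9),[2,8); WM=7; [0,6) fires=6 [1,7) fires=5
i=7 t=9 v=7: → [9,15),[8,14),[7,13),[6,12),[5,11),[4,10); WM=9; [2,8) fires=5 [3,9) fires=5
i=8 t=12 v=5: → [12,18),[11,17),[10,16),[9,15),[8,14),[7,13); WM=12; [4,10) fires=4 [5,11) fires=3 [6,12) fires=2
i=9 t=12 v=6: → [12,18),[11,17),[10,16),[9,15),[8,14),[7,13); WM=12
i=10 t=15 v=7: → [15,21),[14,20),[13,19),[12,18),[11,17),[10,16); WM=15; [7,13) fires=4 [8,14) fires=3 [9,15) fires=3
i=11 t=12 v=3: DROP (t<15-1); WM=15
i=12 t=19 v=3: → [19,25),[18,24),[17,23),[16,22),[15,21),[14,20); WM=19; [10,16) fires=3 [11,17) fires=3 [12,18) fires=3 [13,19) fires=1
i=13 t=19 v=3: → [19,25),[18,24),[17,23),[16,22),[15,21),[14,20); WM=19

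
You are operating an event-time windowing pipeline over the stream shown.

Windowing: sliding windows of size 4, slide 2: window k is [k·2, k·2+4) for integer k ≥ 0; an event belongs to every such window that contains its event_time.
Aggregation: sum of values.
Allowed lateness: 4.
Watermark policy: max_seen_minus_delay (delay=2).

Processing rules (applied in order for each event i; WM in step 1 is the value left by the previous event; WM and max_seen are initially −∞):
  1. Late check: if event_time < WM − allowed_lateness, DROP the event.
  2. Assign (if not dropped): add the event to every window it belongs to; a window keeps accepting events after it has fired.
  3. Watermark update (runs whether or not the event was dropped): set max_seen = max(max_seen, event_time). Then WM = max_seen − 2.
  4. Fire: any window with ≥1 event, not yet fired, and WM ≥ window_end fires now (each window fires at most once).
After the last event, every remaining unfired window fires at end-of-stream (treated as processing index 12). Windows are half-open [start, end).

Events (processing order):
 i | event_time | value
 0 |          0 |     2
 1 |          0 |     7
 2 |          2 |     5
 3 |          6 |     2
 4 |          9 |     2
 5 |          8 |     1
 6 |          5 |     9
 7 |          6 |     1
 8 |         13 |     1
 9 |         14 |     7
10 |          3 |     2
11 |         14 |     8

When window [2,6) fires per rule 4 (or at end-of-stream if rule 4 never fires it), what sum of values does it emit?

i=0 t=0 v=2: → [0,4); WM=-2
i=1 t=0 v=7: → [0,4); WM=-2
i=2 t=2 v=5: → [2,6),[0,4); WM=0
i=3 t=6 v=2: → [6,10),[4,8); WM=4; [0,4) fires=14
i=4 t=9 v=2: → [8,12),[6,10); WM=7; [2,6) fires=5
i=5 t=8 v=1: → [8,12),[6,10); WM=7
i=6 t=5 v=9: → [4,8),[2,6); WM=7
i=7 t=6 v=1: → [6,10),[4,8); WM=7
i=8 t=13 v=1: → [12,16),[10,14); WM=11; [4,8) fires=12 [6,10) fires=6
i=9 t=14 v=7: → [14,18),[12,16); WM=12; [8,12) fires=3
i=10 t=3 v=2: DROP (t<12-4); WM=12
i=11 t=14 v=8: → [14,18),[12,16); WM=12

5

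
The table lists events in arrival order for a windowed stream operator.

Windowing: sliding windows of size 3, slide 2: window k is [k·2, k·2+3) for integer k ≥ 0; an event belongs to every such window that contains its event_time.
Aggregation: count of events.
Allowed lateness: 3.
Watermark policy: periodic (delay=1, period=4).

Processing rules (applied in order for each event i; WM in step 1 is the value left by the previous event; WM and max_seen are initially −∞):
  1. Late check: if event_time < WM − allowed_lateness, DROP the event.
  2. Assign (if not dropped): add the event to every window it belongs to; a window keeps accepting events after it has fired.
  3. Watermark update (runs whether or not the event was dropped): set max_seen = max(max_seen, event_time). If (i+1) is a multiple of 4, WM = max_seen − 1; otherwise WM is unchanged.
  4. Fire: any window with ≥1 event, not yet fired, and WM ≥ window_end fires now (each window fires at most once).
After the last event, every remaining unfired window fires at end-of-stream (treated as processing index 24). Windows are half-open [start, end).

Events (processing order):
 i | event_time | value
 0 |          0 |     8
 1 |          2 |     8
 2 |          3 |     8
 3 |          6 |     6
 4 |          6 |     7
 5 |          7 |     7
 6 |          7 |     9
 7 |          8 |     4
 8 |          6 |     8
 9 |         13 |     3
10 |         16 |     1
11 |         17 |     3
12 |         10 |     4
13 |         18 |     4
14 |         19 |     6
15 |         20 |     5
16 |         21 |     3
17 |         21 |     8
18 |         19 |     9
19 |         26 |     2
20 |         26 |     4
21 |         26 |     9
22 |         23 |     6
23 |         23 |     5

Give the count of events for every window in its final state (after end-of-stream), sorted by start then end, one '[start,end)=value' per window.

[0,3)=2 [2,5)=2 [4,7)=3 [6,9)=6 [8,11)=1 [12,15)=1 [14,17)=1 [16,19)=3 [18,21)=4 [20,23)=3 [22,25)=2 [24,27)=3 [26,29)=3

i=0 t=0 v=8: → [0,3); WM=−∞
i=1 t=2 v=8: → [2,5),[0,3); WM=−∞
i=2 t=3 v=8: → [2,5); WM=−∞
i=3 t=6 v=6: → [6,9),[4,7); WM=5; [0,3) fires=2 [2,5) fires=2
i=4 t=6 v=7: → [6,9),[4,7); WM=5
i=5 t=7 v=7: → [6,9); WM=5
i=6 t=7 v=9: → [6,9); WM=5
i=7 t=8 v=4: → [8,11),[6,9); WM=7; [4,7) fires=2
i=8 t=6 v=8: → [6,9),[4,7); WM=7
i=9 t=13 v=3: → [12,15); WM=7
i=10 t=16 v=1: → [16,19),[14,17); WM=7
i=11 t=17 v=3: → [16,19); WM=16; [6,9) fires=6 [8,11) fires=1 [12,15) fires=1
i=12 t=10 v=4: DROP (t<16-3); WM=16
i=13 t=18 v=4: → [18,21),[16,19); WM=16
i=14 t=19 v=6: → [18,21); WM=16
i=15 t=20 v=5: → [20,23),[18,21); WM=19; [14,17) fires=1 [16,19) fires=3
i=16 t=21 v=3: → [20,23); WM=19
i=17 t=21 v=8: → [20,23); WM=19
i=18 t=19 v=9: → [18,21); WM=19
i=19 t=26 v=2: → [26,29),[24,27); WM=25; [18,21) fires=4 [20,23) fires=3
i=20 t=26 v=4: → [26,29),[24,27); WM=25
i=21 t=26 v=9: → [26,29),[24,27); WM=25
i=22 t=23 v=6: → [22,25); WM=25; [22,25) fires=1
i=23 t=23 v=5: → [22,25); WM=25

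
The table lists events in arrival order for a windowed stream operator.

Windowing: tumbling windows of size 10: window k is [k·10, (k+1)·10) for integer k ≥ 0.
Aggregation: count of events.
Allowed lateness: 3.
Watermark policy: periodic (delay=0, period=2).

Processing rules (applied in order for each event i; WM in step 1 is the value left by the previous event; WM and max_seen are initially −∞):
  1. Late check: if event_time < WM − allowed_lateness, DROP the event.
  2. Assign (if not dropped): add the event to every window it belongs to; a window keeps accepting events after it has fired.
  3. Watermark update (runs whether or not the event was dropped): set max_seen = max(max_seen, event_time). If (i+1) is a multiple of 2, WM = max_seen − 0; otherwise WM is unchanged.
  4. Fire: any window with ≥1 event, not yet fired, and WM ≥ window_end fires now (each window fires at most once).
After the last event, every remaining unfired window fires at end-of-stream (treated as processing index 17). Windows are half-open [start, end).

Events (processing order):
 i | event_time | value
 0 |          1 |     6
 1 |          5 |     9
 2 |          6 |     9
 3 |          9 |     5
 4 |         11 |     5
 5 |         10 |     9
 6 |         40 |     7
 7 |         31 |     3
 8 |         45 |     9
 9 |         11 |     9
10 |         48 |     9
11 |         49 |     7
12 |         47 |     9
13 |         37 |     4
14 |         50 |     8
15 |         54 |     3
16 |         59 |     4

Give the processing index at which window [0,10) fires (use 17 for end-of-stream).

5

i=0 t=1 v=6: → [0,10); WM=−∞
i=1 t=5 v=9: → [0,10); WM=5
i=2 t=6 v=9: → [0,10); WM=5
i=3 t=9 v=5: → [0,10); WM=9
i=4 t=11 v=5: → [10,20); WM=9
i=5 t=10 v=9: → [10,20); WM=11; [0,10) fires=4
i=6 t=40 v=7: → [40,50); WM=11
i=7 t=31 v=3: → [30,40); WM=40; [10,20) fires=2 [30,40) fires=1
i=8 t=45 v=9: → [40,50); WM=40
i=9 t=11 v=9: DROP (t<40-3); WM=45
i=10 t=48 v=9: → [40,50); WM=45
i=11 t=49 v=7: → [40,50); WM=49
i=12 t=47 v=9: → [40,50); WM=49
i=13 t=37 v=4: DROP (t<49-3); WM=49
i=14 t=50 v=8: → [50,60); WM=49
i=15 t=54 v=3: → [50,60); WM=54; [40,50) fires=5
i=16 t=59 v=4: → [50,60); WM=54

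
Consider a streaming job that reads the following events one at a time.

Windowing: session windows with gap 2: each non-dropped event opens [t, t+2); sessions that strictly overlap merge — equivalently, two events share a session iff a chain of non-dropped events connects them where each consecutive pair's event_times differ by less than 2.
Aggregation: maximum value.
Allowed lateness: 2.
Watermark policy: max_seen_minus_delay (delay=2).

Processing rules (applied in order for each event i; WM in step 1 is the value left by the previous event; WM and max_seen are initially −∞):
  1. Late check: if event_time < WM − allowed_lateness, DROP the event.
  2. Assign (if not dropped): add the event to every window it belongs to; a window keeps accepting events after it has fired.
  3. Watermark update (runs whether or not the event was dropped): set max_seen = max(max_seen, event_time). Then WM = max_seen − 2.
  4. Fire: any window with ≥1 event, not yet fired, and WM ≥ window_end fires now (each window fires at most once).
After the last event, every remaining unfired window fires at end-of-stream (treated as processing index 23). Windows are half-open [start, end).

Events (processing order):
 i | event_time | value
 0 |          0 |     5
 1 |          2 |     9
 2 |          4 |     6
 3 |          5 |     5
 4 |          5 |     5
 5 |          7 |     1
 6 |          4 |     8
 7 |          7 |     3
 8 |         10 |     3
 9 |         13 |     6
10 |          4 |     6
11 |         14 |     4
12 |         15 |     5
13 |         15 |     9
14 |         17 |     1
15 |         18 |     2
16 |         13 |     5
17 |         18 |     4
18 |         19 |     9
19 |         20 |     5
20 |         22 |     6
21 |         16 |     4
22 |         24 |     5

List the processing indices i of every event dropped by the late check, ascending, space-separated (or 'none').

10 16 21

i=0 t=0 v=5: → [0,2); WM=-2
i=1 t=2 v=9: → [2,4); WM=0
i=2 t=4 v=6: → [4,6); WM=2
i=3 t=5 v=5: → [4,7); WM=3
i=4 t=5 v=5: → [4,7); WM=3
i=5 t=7 v=1: → [7,9); WM=5
i=6 t=4 v=8: → [4,7); WM=5
i=7 t=7 v=3: → [7,9); WM=5
i=8 t=10 v=3: → [10,12); WM=8
i=9 t=13 v=6: → [13,15); WM=11
i=10 t=4 v=6: DROP (t<11-2); WM=11
i=11 t=14 v=4: → [13,16); WM=12
i=12 t=15 v=5: → [13,17); WM=13
i=13 t=15 v=9: → [13,17); WM=13
i=14 t=17 v=1: → [17,19); WM=15
i=15 t=18 v=2: → [17,20); WM=16
i=16 t=13 v=5: DROP (t<16-2); WM=16
i=17 t=18 v=4: → [17,20); WM=16
i=18 t=19 v=9: → [17,21); WM=17
i=19 t=20 v=5: → [17,22); WM=18
i=20 t=22 v=6: → [22,24); WM=20
i=21 t=16 v=4: DROP (t<20-2); WM=20
i=22 t=24 v=5: → [24,26); WM=22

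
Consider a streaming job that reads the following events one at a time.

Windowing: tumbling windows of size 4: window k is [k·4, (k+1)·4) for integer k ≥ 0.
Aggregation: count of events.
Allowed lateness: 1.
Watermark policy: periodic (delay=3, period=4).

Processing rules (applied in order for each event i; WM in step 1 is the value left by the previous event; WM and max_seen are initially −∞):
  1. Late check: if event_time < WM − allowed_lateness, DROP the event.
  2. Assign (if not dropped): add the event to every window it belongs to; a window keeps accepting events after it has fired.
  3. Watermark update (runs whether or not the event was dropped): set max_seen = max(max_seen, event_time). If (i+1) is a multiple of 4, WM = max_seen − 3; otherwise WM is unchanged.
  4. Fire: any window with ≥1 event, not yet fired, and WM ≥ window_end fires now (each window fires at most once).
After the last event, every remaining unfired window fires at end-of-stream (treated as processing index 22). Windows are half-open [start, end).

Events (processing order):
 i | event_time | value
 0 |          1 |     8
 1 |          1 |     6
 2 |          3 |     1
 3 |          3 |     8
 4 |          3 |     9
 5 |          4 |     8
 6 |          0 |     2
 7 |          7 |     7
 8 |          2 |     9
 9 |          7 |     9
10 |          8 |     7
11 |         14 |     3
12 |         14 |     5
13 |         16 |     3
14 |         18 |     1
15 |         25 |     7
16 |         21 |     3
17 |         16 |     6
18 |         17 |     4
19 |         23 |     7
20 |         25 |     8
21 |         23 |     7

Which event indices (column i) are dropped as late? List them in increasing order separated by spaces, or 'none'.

i=0 t=1 v=8: → [0,4); WM=−∞
i=1 t=1 v=6: → [0,4); WM=−∞
i=2 t=3 v=1: → [0,4); WM=−∞
i=3 t=3 v=8: → [0,4); WM=0
i=4 t=3 v=9: → [0,4); WM=0
i=5 t=4 v=8: → [4,8); WM=0
i=6 t=0 v=2: → [0,4); WM=0
i=7 t=7 v=7: → [4,8); WM=4; [0,4) fires=6
i=8 t=2 v=9: DROP (t<4-1); WM=4
i=9 t=7 v=9: → [4,8); WM=4
i=10 t=8 v=7: → [8,12); WM=4
i=11 t=14 v=3: → [12,16); WM=11; [4,8) fires=3
i=12 t=14 v=5: → [12,16); WM=11
i=13 t=16 v=3: → [16,20); WM=11
i=14 t=18 v=1: → [16,20); WM=11
i=15 t=25 v=7: → [24,28); WM=22; [8,12) fires=1 [12,16) fires=2 [16,20) fires=2
i=16 t=21 v=3: → [20,24); WM=22
i=17 t=16 v=6: DROP (t<22-1); WM=22
i=18 t=17 v=4: DROP (t<22-1); WM=22
i=19 t=23 v=7: → [20,24); WM=22
i=20 t=25 v=8: → [24,28); WM=22
i=21 t=23 v=7: → [20,24); WM=22

8 17 18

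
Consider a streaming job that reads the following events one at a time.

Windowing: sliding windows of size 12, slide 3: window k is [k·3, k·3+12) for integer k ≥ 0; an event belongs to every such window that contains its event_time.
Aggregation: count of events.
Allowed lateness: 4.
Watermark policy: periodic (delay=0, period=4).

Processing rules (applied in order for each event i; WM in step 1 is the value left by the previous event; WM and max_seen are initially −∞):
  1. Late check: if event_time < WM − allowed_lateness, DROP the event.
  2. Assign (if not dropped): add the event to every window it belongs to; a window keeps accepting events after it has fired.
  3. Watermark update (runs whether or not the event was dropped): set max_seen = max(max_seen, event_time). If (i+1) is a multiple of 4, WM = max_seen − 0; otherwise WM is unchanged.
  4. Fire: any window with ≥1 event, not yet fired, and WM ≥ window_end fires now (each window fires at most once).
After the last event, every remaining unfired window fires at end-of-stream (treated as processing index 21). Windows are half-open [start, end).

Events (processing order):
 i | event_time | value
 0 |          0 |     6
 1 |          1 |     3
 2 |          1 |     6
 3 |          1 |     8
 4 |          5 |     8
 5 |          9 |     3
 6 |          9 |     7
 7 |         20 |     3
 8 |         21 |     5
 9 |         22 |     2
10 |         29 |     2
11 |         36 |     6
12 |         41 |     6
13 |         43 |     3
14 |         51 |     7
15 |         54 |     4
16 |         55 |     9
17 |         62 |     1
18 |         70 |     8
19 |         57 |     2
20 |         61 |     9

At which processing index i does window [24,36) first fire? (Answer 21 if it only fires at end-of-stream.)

11

i=0 t=0 v=6: → [0,12); WM=−∞
i=1 t=1 v=3: → [0,12); WM=−∞
i=2 t=1 v=6: → [0,12); WM=−∞
i=3 t=1 v=8: → [0,12); WM=1
i=4 t=5 v=8: → [3,15),[0,12); WM=1
i=5 t=9 v=3: → [9,21),[6,18),[3,15),[0,12); WM=1
i=6 t=9 v=7: → [9,21),[6,18),[3,15),[0,12); WM=1
i=7 t=20 v=3: → [18,30),[15,27),[12,24),[9,21); WM=20; [0,12) fires=7 [3,15) fires=3 [6,18) fires=2
i=8 t=21 v=5: → [21,33),[18,30),[15,27),[12,24); WM=20
i=9 t=22 v=2: → [21,33),[18,30),[15,27),[12,24); WM=20
i=10 t=29 v=2: → [27,39),[24,36),[21,33),[18,30); WM=20
i=11 t=36 v=6: → [36,48),[33,45),[30,42),[27,39); WM=36; [9,21) fires=3 [12,24) fires=3 [15,27) fires=3 [18,30) fires=4 [21,33) fires=3 [24,36) fires=1
i=12 t=41 v=6: → [39,51),[36,48),[33,45),[30,42); WM=36
i=13 t=43 v=3: → [42,54),[39,51),[36,48),[33,45); WM=36
i=14 t=51 v=7: → [51,63),[48,60),[45,57),[42,54); WM=36
i=15 t=54 v=4: → [54,66),[51,63),[48,60),[45,57); WM=54; [27,39) fires=2 [30,42) fires=2 [33,45) fires=3 [36,48) fires=3 [39,51) fires=2 [42,54) fires=2
i=16 t=55 v=9: → [54,66),[51,63),[48,60),[45,57); WM=54
i=17 t=62 v=1: → [60,72),[57,69),[54,66),[51,63); WM=54
i=18 t=70 v=8: → [69,81),[66,78),[63,75),[60,72); WM=54
i=19 t=57 v=2: → [57,69),[54,66),[51,63),[48,60); WM=70; [45,57) fires=3 [48,60) fires=4 [51,63) fires=5 [54,66) fires=4 [57,69) fires=2
i=20 t=61 v=9: DROP (t<70-4); WM=70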